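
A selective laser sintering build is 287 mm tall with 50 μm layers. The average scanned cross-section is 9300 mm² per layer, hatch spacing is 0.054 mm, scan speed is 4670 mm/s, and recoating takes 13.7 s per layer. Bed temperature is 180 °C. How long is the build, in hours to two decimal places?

80.64 hours

Layers = ⌈287/0.05⌉ = 5740.
Hatch length per layer: 9300 / 0.054 → 172222.2 mm.
Per-layer scan time = 172222.2 / 4670, so 36.8784 s.
Layer cycle: 36.8784 + 13.7 → 50.5784 s.
5740 layers × 50.5784 s/layer = 290320.016 s, i.e. 80.64 hours.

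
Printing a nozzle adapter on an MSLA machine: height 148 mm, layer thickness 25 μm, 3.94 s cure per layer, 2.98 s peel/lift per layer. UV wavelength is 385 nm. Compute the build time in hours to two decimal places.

11.38 hours

Number of layers: 148 / 0.025 → 5920 (rounded up).
Per-layer time = 3.94 + 2.98, so 6.92 s.
Build time: 5920 × 6.92 s = 40966.4 s, i.e. 11.38 hours.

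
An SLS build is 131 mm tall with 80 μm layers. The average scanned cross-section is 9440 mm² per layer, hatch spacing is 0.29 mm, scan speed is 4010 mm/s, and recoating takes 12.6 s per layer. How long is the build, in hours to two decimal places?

Number of layers: 131 / 0.08 → 1638 (rounded up).
Per-layer scan distance = 9440 / 0.29 = 32551.7 mm.
Laser time per layer = 32551.7 / 4010 = 8.1176 s.
Layer cycle = 8.1176 + 12.6 = 20.7176 s.
1638 layers × 20.7176 s/layer = 33935.4288 s, i.e. 9.43 hours.

9.43 hours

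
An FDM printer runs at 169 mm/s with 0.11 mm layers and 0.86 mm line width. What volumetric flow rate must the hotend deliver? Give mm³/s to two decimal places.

15.99

Bead cross-section = 0.11 × 0.86 = 0.0946 mm².
Q = v·A = 169 × 0.0946 = 15.99 mm³/s.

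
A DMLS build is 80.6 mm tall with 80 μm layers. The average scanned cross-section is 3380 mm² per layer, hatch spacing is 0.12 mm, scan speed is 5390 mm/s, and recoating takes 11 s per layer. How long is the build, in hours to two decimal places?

4.54 hours

Layer count = ceil(80.6 / 0.08) = 1008.
Per-layer scan distance: 3380 / 0.12 → 28166.7 mm.
Scan time per layer = 28166.7 / 5390, so 5.2257 s.
Time per layer = 5.2257 + 11, so 16.2257 s.
Total: 1008 × 16.2257 s = 16355.5056 s → 4.54 hours.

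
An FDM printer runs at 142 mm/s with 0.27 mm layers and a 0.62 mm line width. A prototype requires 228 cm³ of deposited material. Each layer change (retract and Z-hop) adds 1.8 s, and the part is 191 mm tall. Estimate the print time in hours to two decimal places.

3.02 hours

Bead cross-section: 0.27 × 0.62 → 0.1674 mm².
Path length: 228000 mm³ / 0.1674 mm² → 1362007.2 mm.
Time extruding = 1362007.2 / 142, so 9591.6 s.
Layer count = ceil(191 / 0.27) = 708.
Layer-change overhead = 708 × 1.8 = 1274.4 s.
Total = 9591.6 + 1274.4 = 10866 s = 3.02 hours.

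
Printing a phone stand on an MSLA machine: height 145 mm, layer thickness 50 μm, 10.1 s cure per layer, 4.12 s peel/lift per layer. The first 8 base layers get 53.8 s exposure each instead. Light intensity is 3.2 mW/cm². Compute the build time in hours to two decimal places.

11.55 hours

Layer count = ceil(145 / 0.05) = 2900.
Bottom layers: 8 × (53.8 + 4.12) → 463.36 s.
Regular layers = 2892 × (10.1 + 4.12), so 41124.24 s.
Sum: 463.36 + 41124.24 = 41587.6 s → 11.55 hours.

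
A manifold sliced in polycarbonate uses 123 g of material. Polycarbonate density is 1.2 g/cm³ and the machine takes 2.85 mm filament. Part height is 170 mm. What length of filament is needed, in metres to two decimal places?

Volume = 123 g / 1.2 g·cm⁻³ = 102.5 cm³ = 102500 mm³.
Cross-section of 2.85 mm filament: π·(2.85/2)² = 6.3794 mm².
L = V/A = 102500/6.3794 = 16067.34 mm → 16.07 m.

16.07 m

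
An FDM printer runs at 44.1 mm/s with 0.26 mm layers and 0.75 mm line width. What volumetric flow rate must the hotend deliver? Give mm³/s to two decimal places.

8.60

Extrusion cross-section = 0.26 × 0.75 = 0.195 mm².
Q = v·A = 44.1 × 0.195 = 8.60 mm³/s.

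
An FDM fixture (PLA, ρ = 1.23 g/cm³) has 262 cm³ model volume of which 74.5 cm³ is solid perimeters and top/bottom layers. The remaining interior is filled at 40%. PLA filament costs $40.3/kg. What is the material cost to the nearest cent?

$7.41

Infill region: 262 − 74.5 → 187.5 cm³.
Infill volume = 0.40 × 187.5 = 75 cm³.
Total printed volume = 74.5 + 75 = 149.5 cm³.
Mass = 149.5 × 1.23 = 183.885 g.
Cost = 183.885 g / 1000 × $40.3/kg = $7.41.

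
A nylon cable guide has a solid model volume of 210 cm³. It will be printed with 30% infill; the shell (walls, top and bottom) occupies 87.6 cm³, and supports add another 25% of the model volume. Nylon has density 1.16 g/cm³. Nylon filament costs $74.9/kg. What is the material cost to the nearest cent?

Interior volume = 210 − 87.6, so 122.4 cm³.
Deposited infill = 0.30 × 122.4, so 36.72 cm³.
Support: 0.25 × 210 → 52.5 cm³.
Total extruded = 87.6 + 36.72 + 52.5, so 176.82 cm³.
Mass: 176.82 × 1.16 → 205.1112 g.
At $74.9/kg: 205.1112/1000 × 74.9 = $15.36.

$15.36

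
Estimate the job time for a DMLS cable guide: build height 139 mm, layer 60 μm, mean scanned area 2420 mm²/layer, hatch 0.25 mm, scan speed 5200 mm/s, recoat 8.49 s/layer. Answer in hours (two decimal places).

Layers = ⌈139/0.06⌉ = 2317.
Per-layer scan distance = 2420 / 0.25, so 9680 mm.
Scan time per layer = 9680 / 5200 = 1.8615 s.
Layer cycle = 1.8615 + 8.49, so 10.3515 s.
Build time = 2317 × 10.3515 = 23984.4255 s = 6.66 hours.

6.66 hours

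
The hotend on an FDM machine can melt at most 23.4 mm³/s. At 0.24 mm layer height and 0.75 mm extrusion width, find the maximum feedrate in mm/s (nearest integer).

Bead cross-section = 0.24 × 0.75, so 0.18 mm².
Max speed = 23.4 / 0.18 = 130.00 ≈ 130 mm/s.

130 mm/s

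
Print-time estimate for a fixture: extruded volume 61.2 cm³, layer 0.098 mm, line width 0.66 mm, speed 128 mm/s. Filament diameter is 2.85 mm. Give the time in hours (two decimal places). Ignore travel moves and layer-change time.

Extrusion cross-section: 0.098 × 0.66 → 0.06468 mm².
Toolpath length = 61.2 cm³ / 0.06468 mm² = 61200 / 0.06468 = 946196.7 mm.
Time extruding: 946196.7 / 128 → 7392.2 s.
That's 7392.2 s → 2.05 hours.

2.05 hours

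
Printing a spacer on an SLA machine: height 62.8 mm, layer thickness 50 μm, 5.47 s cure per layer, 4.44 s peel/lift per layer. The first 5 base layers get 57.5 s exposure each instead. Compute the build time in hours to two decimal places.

Number of layers: 62.8 / 0.05 → 1256 (rounded up).
Bottom layers: 5 × (57.5 + 4.44) → 309.7 s.
Regular layers = 1251 × (5.47 + 4.44) = 12397.41 s.
Sum: 309.7 + 12397.41 = 12707.11 s → 3.53 hours.

3.53 hours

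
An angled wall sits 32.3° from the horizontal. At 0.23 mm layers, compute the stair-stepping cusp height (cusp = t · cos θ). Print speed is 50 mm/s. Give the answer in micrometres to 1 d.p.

cos(32.3°) = 0.8453, so cusp = 0.23 × 0.8453 = 0.194419 mm → 194.4 μm.

194.4 μm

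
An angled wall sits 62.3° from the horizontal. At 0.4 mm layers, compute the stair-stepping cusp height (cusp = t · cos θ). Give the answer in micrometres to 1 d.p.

cos(62.3°) = 0.4648, so cusp = 0.4 × 0.4648 = 0.18592 mm → 185.9 μm.

185.9 μm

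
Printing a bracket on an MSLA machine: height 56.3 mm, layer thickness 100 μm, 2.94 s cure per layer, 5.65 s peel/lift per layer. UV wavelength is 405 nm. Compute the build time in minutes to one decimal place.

80.6 minutes

Layers = ⌈56.3/0.1⌉ = 563.
Each layer takes: 2.94 + 5.65 → 8.59 s.
Total = 563 × 8.59 = 4836.17 s = 80.6 minutes.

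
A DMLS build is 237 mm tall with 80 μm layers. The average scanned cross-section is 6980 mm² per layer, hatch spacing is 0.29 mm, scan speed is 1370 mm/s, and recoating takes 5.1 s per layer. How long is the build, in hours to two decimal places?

Layer count = ceil(237 / 0.08) = 2963.
Hatch length per layer = 6980 / 0.29 = 24069 mm.
Laser time per layer: 24069 / 1370 → 17.5686 s.
Per-layer time = 17.5686 + 5.1, so 22.6686 s.
Build time = 2963 × 22.6686 = 67167.0618 s = 18.66 hours.

18.66 hours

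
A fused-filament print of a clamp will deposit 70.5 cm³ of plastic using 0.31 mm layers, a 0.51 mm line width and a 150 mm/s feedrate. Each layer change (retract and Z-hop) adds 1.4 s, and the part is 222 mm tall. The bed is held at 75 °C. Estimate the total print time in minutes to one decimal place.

66.3 minutes

Bead cross-section = 0.31 × 0.51 = 0.1581 mm².
Path length: 70500 mm³ / 0.1581 mm² → 445920.3 mm.
Time extruding: 445920.3 / 150 → 2972.8 s.
Number of layers: 222 / 0.31 → 717 (rounded up).
Non-print overhead = 717 × 1.4, so 1003.8 s.
Total = 2972.8 + 1003.8 = 3976.6 s = 66.3 minutes.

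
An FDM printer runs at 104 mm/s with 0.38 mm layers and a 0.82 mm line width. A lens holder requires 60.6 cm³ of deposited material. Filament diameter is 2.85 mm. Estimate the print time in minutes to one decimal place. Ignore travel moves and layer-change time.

Line area: 0.38 × 0.82 → 0.3116 mm².
Path length: 60600 mm³ / 0.3116 mm² → 194480.1 mm.
Extrusion time = 194480.1 / 104, so 1870 s.
In the requested units: 1870 s = 31.2 minutes.

31.2 minutes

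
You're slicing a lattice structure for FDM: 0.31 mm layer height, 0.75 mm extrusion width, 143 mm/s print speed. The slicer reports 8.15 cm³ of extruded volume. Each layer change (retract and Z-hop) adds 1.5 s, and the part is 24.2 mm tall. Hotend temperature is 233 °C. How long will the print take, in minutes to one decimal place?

Bead cross-section = 0.31 × 0.75 = 0.2325 mm².
Path length: 8150 mm³ / 0.2325 mm² → 35053.8 mm.
Extrusion time: 35053.8 / 143 → 245.1 s.
Layers = ⌈24.2/0.31⌉ = 79.
Non-print overhead: 79 × 1.5 → 118.5 s.
Altogether 245.1 + 118.5 = 363.6 s, i.e. 6.1 minutes.

6.1 minutes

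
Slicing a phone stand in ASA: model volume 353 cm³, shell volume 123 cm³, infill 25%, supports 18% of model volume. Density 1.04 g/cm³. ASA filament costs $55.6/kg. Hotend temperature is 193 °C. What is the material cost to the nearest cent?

$14.11

Infill region: 353 − 123 → 230 cm³.
Infill deposited = 0.25 × 230, so 57.5 cm³.
Support: 0.18 × 353 → 63.54 cm³.
Deposited volume = 123 + 57.5 + 63.54 = 244.04 cm³.
Mass = 244.04 × 1.04, so 253.8016 g.
At $55.6/kg: 253.8016/1000 × 55.6 = $14.11.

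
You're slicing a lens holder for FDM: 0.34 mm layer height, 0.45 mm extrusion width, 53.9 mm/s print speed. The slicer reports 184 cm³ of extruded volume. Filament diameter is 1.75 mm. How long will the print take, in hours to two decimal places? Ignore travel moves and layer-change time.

6.20 hours

Line area = 0.34 × 0.45, so 0.153 mm².
Path length: 184000 mm³ / 0.153 mm² → 1202614.4 mm.
Extrusion time = 1202614.4 / 53.9 = 22312 s.
Converting: 22312 s = 6.20 hours.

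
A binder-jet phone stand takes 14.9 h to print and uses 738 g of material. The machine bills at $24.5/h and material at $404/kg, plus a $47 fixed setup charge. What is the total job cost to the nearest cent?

Machine cost: 24.5 × 14.9 → $365.05.
Material charge: 404 × 738/1000 → $298.152.
Adding setup: 365.05 + 298.152 + 47 → 710.202 ≈ $710.20.

$710.20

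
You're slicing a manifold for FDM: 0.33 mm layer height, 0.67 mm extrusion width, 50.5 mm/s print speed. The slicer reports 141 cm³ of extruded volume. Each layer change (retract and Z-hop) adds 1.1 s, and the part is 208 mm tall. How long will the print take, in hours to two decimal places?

3.70 hours

Extrusion cross-section = 0.33 × 0.67, so 0.2211 mm².
Toolpath length = 141 cm³ / 0.2211 mm² = 141000 / 0.2211 = 637720.5 mm.
Extrusion time = 637720.5 / 50.5 = 12628.1 s.
Layer count = ceil(208 / 0.33) = 631.
Z-hop total: 631 × 1.1 → 694.1 s.
Altogether 12628.1 + 694.1 = 13322.2 s, i.e. 3.70 hours.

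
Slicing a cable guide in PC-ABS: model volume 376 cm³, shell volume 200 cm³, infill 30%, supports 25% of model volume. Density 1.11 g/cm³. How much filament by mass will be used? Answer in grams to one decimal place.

Infill region: 376 − 200 → 176 cm³.
Infill deposited: 0.30 × 176 → 52.8 cm³.
Support = 0.25 × 376 = 94 cm³.
Total printed volume = 200 + 52.8 + 94 = 346.8 cm³.
Mass = 346.8 × 1.11 = 384.948 g.

384.9 g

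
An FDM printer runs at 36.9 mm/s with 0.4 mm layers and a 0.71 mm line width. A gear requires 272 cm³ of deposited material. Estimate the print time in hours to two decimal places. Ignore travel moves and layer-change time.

Line area = 0.4 × 0.71 = 0.284 mm².
Path length: 272000 mm³ / 0.284 mm² → 957746.5 mm.
Time extruding = 957746.5 / 36.9 = 25955.2 s.
25955.2 s = 7.21 hours.

7.21 hours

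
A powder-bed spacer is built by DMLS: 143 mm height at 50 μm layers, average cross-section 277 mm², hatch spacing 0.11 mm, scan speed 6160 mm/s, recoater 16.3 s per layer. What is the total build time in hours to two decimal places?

Number of layers: 143 / 0.05 → 2860 (rounded up).
Hatch length per layer = 277 / 0.11, so 2518.2 mm.
Scan time per layer = 2518.2 / 6160 = 0.4088 s.
Per-layer time = 0.4088 + 16.3, so 16.7088 s.
Total: 2860 × 16.7088 s = 47787.168 s → 13.27 hours.

13.27 hours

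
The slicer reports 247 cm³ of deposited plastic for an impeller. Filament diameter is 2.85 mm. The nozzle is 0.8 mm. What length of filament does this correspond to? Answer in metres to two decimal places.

38.72 m

Cross-section of 2.85 mm filament: π·(2.85/2)² = 6.3794 mm².
Length = 247 cm³ / 6.3794 mm² = 247000 / 6.3794 = 38718.37 mm = 38.72 m.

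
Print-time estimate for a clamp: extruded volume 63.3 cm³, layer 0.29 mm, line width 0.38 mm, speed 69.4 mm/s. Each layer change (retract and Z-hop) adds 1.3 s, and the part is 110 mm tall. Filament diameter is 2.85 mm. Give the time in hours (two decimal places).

2.44 hours

Extrusion cross-section = 0.29 × 0.38 = 0.1102 mm².
Total extruded path = 63300/0.1102 = 574410.2 mm.
Time extruding = 574410.2 / 69.4, so 8276.8 s.
Layer count = ceil(110 / 0.29) = 380.
Z-hop total: 380 × 1.3 → 494 s.
Total = 8276.8 + 494 = 8770.8 s = 2.44 hours.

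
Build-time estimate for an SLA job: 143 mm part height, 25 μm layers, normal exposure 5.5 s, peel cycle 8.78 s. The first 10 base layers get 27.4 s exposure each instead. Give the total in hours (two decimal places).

Layers = ⌈143/0.025⌉ = 5720.
Bottom layers = 10 × (27.4 + 8.78), so 361.8 s.
Regular layers: 5710 × (5.5 + 8.78) → 81538.8 s.
Total = 361.8 + 81538.8 = 81900.6 s = 22.75 hours.

22.75 hours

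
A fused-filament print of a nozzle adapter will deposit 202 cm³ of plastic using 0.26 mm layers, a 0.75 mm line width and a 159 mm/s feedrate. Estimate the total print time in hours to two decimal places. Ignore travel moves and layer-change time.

1.81 hours

Bead cross-section = 0.26 × 0.75 = 0.195 mm².
Path length: 202000 mm³ / 0.195 mm² → 1035897.4 mm.
Print-move time = 1035897.4 / 159, so 6515.1 s.
Converting: 6515.1 s = 1.81 hours.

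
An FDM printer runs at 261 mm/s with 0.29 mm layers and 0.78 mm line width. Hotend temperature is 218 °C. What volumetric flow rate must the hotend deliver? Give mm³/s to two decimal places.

Extrusion cross-section = 0.29 × 0.78 = 0.2262 mm².
Volumetric flow = 261 × 0.2262 = 59.04 mm³/s.

59.04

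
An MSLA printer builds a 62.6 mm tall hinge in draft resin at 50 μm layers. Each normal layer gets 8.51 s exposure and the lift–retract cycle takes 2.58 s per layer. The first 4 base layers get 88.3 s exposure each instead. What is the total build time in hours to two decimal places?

3.95 hours

Layers = ⌈62.6/0.05⌉ = 1252.
Bottom layers = 4 × (88.3 + 2.58), so 363.52 s.
Regular layers = 1248 × (8.51 + 2.58), so 13840.32 s.
Total = 363.52 + 13840.32 = 14203.84 s = 3.95 hours.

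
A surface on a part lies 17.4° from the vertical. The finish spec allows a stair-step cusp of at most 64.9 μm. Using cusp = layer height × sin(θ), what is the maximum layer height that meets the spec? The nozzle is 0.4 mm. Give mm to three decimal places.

0.217 mm

Layer height = cusp / sin(17.4°) = 0.0649 / 0.2990 = 0.217 mm.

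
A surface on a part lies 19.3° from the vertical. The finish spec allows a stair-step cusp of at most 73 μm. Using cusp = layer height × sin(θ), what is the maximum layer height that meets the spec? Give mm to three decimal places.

sin(19.3°) = 0.3305; t_max = 0.073/0.3305 = 0.221 mm.

0.221 mm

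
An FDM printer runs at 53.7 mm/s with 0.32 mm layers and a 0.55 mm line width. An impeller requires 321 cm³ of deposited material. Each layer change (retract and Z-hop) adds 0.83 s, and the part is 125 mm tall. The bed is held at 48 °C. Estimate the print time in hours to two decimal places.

Line area: 0.32 × 0.55 → 0.176 mm².
Path length: 321000 mm³ / 0.176 mm² → 1823863.6 mm.
Time extruding: 1823863.6 / 53.7 → 33963.9 s.
Layer count = ceil(125 / 0.32) = 391.
Layer-change overhead = 391 × 0.83 = 324.53 s.
Total = 33963.9 + 324.53 = 34288.43 s = 9.52 hours.

9.52 hours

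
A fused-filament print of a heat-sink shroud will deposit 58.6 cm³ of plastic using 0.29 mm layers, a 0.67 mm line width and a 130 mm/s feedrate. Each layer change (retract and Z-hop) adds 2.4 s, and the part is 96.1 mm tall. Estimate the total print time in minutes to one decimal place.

Extrusion cross-section = 0.29 × 0.67 = 0.1943 mm².
Total extruded path = 58600/0.1943 = 301595.5 mm.
Time extruding: 301595.5 / 130 → 2320 s.
Layer count = ceil(96.1 / 0.29) = 332.
Non-print overhead = 332 × 2.4 = 796.8 s.
Altogether 2320 + 796.8 = 3116.8 s, i.e. 51.9 minutes.

51.9 minutes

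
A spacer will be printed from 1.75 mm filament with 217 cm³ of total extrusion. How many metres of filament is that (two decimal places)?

90.22 m

A = π r² = π × 0.875² = 2.4053 mm².
L = 217000 mm³ / 2.4053 mm² = 90217.44 mm, i.e. 90.22 m.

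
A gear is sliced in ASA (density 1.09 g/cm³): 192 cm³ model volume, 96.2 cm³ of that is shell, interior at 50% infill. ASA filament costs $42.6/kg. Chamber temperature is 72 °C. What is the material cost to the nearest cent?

$6.69

Volume inside the shell = 192 − 96.2, so 95.8 cm³.
Infill volume = 0.50 × 95.8, so 47.9 cm³.
Deposited volume = 96.2 + 47.9 = 144.1 cm³.
Mass = 144.1 × 1.09 = 157.069 g.
Cost = 157.069 g / 1000 × $42.6/kg = $6.69.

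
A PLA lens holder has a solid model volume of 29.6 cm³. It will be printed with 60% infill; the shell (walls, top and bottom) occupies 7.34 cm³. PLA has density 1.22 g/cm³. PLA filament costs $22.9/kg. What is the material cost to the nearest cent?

$0.58

Infill region: 29.6 − 7.34 → 22.26 cm³.
Infill volume = 0.60 × 22.26, so 13.356 cm³.
Deposited volume: 7.34 + 13.356 → 20.696 cm³.
Mass = 20.696 × 1.22, so 25.24912 g.
At $22.9/kg: 25.24912/1000 × 22.9 = $0.58.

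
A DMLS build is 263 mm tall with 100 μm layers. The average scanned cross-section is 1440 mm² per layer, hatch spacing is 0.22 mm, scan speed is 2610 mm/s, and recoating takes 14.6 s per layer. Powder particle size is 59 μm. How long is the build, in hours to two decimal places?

Number of layers: 263 / 0.1 → 2630 (rounded up).
Scan path per layer = 1440 / 0.22 = 6545.5 mm.
Per-layer scan time = 6545.5 / 2610, so 2.5079 s.
Layer cycle = 2.5079 + 14.6, so 17.1079 s.
Build time = 2630 × 17.1079 = 44993.777 s = 12.50 hours.

12.50 hours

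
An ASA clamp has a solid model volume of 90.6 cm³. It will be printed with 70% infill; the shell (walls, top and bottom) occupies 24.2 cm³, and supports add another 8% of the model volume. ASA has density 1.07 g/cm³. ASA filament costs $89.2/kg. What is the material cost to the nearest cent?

$7.44

Volume inside the shell: 90.6 − 24.2 → 66.4 cm³.
Infill volume = 0.70 × 66.4 = 46.48 cm³.
Support: 0.08 × 90.6 → 7.248 cm³.
Total printed volume = 24.2 + 46.48 + 7.248 = 77.928 cm³.
Mass = 77.928 × 1.07 = 83.38296 g.
At $89.2/kg: 83.38296/1000 × 89.2 = $7.44.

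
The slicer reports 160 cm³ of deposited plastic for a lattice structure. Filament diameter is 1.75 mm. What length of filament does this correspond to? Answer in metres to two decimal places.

66.52 m

Cross-section of 1.75 mm filament: π·(1.75/2)² = 2.4053 mm².
L = 160000 mm³ / 2.4053 mm² = 66519.77 mm, i.e. 66.52 m.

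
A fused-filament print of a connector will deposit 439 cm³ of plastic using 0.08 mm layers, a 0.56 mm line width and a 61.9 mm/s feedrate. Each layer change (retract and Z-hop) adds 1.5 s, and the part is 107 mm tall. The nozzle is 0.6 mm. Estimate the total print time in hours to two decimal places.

44.53 hours

Extrusion cross-section = 0.08 × 0.56 = 0.0448 mm².
Toolpath length = 439 cm³ / 0.0448 mm² = 439000 / 0.0448 = 9799107.1 mm.
Print-move time = 9799107.1 / 61.9 = 158305.4 s.
Layer count = ceil(107 / 0.08) = 1338.
Z-hop total = 1338 × 1.5, so 2007 s.
Total = 158305.4 + 2007 = 160312.4 s = 44.53 hours.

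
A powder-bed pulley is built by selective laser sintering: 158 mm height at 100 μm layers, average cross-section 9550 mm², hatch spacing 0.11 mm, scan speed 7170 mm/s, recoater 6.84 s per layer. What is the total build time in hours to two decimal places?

8.32 hours

Number of layers: 158 / 0.1 → 1580 (rounded up).
Hatch length per layer = 9550 / 0.11, so 86818.2 mm.
Scan time per layer = 86818.2 / 7170 = 12.1085 s.
Per-layer time = 12.1085 + 6.84 = 18.9485 s.
Total: 1580 × 18.9485 s = 29938.63 s → 8.32 hours.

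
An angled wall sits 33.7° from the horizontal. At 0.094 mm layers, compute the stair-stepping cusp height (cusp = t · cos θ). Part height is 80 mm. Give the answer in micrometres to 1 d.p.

h_c = t·cos θ = 0.094 × 0.8320 = 0.078208 mm (78.2 μm).

78.2 μm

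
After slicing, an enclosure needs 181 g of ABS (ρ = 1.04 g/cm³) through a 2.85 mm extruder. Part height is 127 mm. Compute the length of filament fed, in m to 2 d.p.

27.28 m

Volume = 181 g / 1.04 g·cm⁻³ = 174.0385 cm³ = 174038.5 mm³.
A = π r² = π × 1.425² = 6.3794 mm².
L = V/A = 174038.5/6.3794 = 27281.33 mm → 27.28 m.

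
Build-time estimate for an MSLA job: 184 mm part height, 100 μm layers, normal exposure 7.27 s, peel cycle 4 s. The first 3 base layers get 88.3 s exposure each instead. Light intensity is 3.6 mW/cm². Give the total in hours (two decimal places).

5.83 hours

Number of layers: 184 / 0.1 → 1840 (rounded up).
Base layers = 3 × (88.3 + 4) = 276.9 s.
Normal layers = 1837 × (7.27 + 4) = 20702.99 s.
Total = 276.9 + 20702.99 = 20979.89 s = 5.83 hours.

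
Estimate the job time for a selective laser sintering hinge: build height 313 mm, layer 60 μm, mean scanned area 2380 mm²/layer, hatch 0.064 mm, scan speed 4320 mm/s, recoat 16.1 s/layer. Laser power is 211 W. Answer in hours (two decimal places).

35.81 hours

Layers = ⌈313/0.06⌉ = 5217.
Hatch length per layer: 2380 / 0.064 → 37187.5 mm.
Laser time per layer = 37187.5 / 4320 = 8.6082 s.
Per-layer time = 8.6082 + 16.1, so 24.7082 s.
Total: 5217 × 24.7082 s = 128902.6794 s → 35.81 hours.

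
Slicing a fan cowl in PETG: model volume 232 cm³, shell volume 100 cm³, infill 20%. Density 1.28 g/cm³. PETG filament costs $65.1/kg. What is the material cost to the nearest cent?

$10.53

Infill region = 232 − 100 = 132 cm³.
Infill deposited: 0.20 × 132 → 26.4 cm³.
Total extruded = 100 + 26.4, so 126.4 cm³.
Mass: 126.4 × 1.28 → 161.792 g.
Cost = 161.792 g / 1000 × $65.1/kg = $10.53.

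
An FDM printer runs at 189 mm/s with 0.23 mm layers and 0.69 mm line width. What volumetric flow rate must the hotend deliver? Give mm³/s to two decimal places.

29.99

Bead cross-section = 0.23 × 0.69, so 0.1587 mm².
Q = v·A = 189 × 0.1587 = 29.99 mm³/s.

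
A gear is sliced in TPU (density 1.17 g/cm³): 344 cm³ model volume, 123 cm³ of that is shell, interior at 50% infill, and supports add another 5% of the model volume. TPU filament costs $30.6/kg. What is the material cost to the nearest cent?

$8.98

Infill region: 344 − 123 → 221 cm³.
Infill volume = 0.50 × 221, so 110.5 cm³.
Support: 0.05 × 344 → 17.2 cm³.
Total extruded = 123 + 110.5 + 17.2, so 250.7 cm³.
Mass = 250.7 × 1.17, so 293.319 g.
Cost = 293.319 g / 1000 × $30.6/kg = $8.98.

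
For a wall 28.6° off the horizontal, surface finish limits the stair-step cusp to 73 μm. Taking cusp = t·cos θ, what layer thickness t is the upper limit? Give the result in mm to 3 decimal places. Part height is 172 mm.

0.083 mm

t = h_c / cos θ = 0.073 / 0.8780 = 0.083 mm.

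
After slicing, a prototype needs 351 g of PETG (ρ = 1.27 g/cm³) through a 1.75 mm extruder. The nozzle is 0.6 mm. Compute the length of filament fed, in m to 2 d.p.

Volume = 351 g / 1.27 g·cm⁻³ = 276.378 cm³ = 276378 mm³.
A = π r² = π × 0.875² = 2.4053 mm².
L = V/A = 276378/2.4053 = 114903.75 mm → 114.90 m.

114.90 m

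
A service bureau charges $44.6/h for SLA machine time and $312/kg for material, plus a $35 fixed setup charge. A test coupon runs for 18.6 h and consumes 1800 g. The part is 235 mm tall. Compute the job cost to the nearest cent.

$1426.16

Machine-time cost: 44.6 × 18.6 → $829.56.
Material cost: 312 × 1800/1000 → $561.60.
Total = 829.56 + 561.60 + 35 = $1426.16.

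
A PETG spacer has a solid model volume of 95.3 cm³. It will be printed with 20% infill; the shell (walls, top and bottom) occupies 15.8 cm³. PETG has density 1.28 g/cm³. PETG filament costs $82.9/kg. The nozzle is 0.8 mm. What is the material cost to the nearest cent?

$3.36

Infill region: 95.3 − 15.8 → 79.5 cm³.
Infill volume = 0.20 × 79.5 = 15.9 cm³.
Total extruded = 15.8 + 15.9, so 31.7 cm³.
Mass: 31.7 × 1.28 → 40.576 g.
Cost = 40.576 g / 1000 × $82.9/kg = $3.36.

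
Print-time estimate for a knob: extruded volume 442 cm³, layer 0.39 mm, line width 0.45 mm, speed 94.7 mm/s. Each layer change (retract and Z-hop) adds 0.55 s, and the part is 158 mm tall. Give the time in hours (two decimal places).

Line area = 0.39 × 0.45, so 0.1755 mm².
Path length: 442000 mm³ / 0.1755 mm² → 2518518.5 mm.
Extrusion time = 2518518.5 / 94.7 = 26594.7 s.
Number of layers: 158 / 0.39 → 406 (rounded up).
Z-hop total: 406 × 0.55 → 223.3 s.
Altogether 26594.7 + 223.3 = 26818 s, i.e. 7.45 hours.

7.45 hours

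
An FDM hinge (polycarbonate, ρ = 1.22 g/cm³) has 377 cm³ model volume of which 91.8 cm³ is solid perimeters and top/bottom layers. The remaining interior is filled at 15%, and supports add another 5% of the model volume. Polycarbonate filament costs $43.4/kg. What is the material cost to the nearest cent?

$8.12

Volume inside the shell = 377 − 91.8 = 285.2 cm³.
Infill volume: 0.15 × 285.2 → 42.78 cm³.
Support: 0.05 × 377 → 18.85 cm³.
Total printed volume: 91.8 + 42.78 + 18.85 → 153.43 cm³.
Mass = 153.43 × 1.22, so 187.1846 g.
Cost = 187.1846 g / 1000 × $43.4/kg = $8.12.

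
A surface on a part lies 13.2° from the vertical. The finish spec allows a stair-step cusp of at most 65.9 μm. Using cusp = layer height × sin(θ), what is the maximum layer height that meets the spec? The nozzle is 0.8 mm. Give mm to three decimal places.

Layer height = cusp / sin(13.2°) = 0.0659 / 0.2284 = 0.289 mm.

0.289 mm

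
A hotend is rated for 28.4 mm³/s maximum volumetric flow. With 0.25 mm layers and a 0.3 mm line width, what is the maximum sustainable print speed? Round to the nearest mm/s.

A = 0.25 × 0.3, so 0.075 mm².
v_max = Q/A = 28.4/0.075 = 378.67 mm/s → 379 mm/s.

379 mm/s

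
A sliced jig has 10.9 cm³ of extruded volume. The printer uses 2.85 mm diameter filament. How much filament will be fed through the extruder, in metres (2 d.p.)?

1.71 m

Filament cross-section = π × (2.85/2)² = 6.3794 mm².
Length = 10.9 cm³ / 6.3794 mm² = 10900 / 6.3794 = 1708.62 mm = 1.71 m.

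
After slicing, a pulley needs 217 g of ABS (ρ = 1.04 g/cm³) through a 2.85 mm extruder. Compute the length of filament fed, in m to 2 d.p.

Extruded volume: 217/1.04 = 208.6538 cm³ (208653.8 mm³).
Filament cross-section = π × (2.85/2)² = 6.3794 mm².
L = V/A = 208653.8/6.3794 = 32707.43 mm → 32.71 m.

32.71 m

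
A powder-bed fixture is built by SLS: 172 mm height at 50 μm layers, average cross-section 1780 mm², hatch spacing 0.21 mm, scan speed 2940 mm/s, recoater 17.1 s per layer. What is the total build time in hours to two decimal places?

Layer count = ceil(172 / 0.05) = 3440.
Per-layer scan distance = 1780 / 0.21 = 8476.2 mm.
Laser time per layer = 8476.2 / 2940, so 2.8831 s.
Layer cycle: 2.8831 + 17.1 → 19.9831 s.
Build time = 3440 × 19.9831 = 68741.864 s = 19.09 hours.

19.09 hours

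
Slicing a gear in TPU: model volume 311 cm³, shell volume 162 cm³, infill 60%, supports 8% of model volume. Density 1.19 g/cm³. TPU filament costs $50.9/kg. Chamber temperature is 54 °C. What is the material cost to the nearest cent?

$16.73

Infill region = 311 − 162, so 149 cm³.
Infill deposited: 0.60 × 149 → 89.4 cm³.
Support = 0.08 × 311, so 24.88 cm³.
Total printed volume = 162 + 89.4 + 24.88 = 276.28 cm³.
Mass: 276.28 × 1.19 → 328.7732 g.
At $50.9/kg: 328.7732/1000 × 50.9 = $16.73.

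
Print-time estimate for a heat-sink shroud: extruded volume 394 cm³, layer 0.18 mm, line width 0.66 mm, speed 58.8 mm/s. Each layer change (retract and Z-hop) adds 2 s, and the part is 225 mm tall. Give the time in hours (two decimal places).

Line area: 0.18 × 0.66 → 0.1188 mm².
Toolpath length = 394 cm³ / 0.1188 mm² = 394000 / 0.1188 = 3316498.3 mm.
Time extruding: 3316498.3 / 58.8 → 56403 s.
Number of layers: 225 / 0.18 → 1250 (rounded up).
Non-print overhead: 1250 × 2 → 2500 s.
Total = 56403 + 2500 = 58903 s = 16.36 hours.

16.36 hours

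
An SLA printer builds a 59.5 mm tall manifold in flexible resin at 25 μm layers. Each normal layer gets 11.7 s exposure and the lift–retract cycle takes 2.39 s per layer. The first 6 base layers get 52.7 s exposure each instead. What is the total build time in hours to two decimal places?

9.38 hours

Layers = ⌈59.5/0.025⌉ = 2380.
Base layers = 6 × (52.7 + 2.39) = 330.54 s.
Remaining layers = 2374 × (11.7 + 2.39) = 33449.66 s.
Sum: 330.54 + 33449.66 = 33780.2 s → 9.38 hours.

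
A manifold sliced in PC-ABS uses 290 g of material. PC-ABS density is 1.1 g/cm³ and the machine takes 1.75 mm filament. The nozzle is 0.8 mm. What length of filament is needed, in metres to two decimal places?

Volume = 290 g / 1.1 g·cm⁻³ = 263.6364 cm³ = 263636.4 mm³.
Filament cross-section = π × (1.75/2)² = 2.4053 mm².
Length = 263636.4 / 2.4053 = 109606.45 mm = 109.61 m.

109.61 m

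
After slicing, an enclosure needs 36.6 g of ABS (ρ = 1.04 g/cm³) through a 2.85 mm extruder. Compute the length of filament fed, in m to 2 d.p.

5.52 m

Volume = 36.6 g / 1.04 g·cm⁻³ = 35.1923 cm³ = 35192.3 mm³.
Cross-section of 2.85 mm filament: π·(2.85/2)² = 6.3794 mm².
L = V/A = 35192.3/6.3794 = 5516.55 mm → 5.52 m.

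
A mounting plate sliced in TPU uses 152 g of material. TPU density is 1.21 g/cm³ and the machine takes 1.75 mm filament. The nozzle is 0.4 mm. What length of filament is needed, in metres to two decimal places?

52.23 m

Extruded volume: 152/1.21 = 125.6198 cm³ (125619.8 mm³).
Cross-section of 1.75 mm filament: π·(1.75/2)² = 2.4053 mm².
L = V/A = 125619.8/2.4053 = 52226.25 mm → 52.23 m.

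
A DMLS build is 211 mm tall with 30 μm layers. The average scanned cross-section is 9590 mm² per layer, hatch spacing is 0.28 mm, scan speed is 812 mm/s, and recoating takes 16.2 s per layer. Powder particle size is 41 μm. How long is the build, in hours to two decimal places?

114.07 hours

Number of layers: 211 / 0.03 → 7034 (rounded up).
Scan path per layer = 9590 / 0.28, so 34250 mm.
Scan time per layer = 34250 / 812, so 42.1798 s.
Layer cycle = 42.1798 + 16.2, so 58.3798 s.
Total: 7034 × 58.3798 s = 410643.5132 s → 114.07 hours.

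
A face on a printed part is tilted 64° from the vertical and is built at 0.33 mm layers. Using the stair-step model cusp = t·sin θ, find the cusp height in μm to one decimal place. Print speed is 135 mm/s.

296.6 μm

h_c = t·sin θ = 0.33 × 0.8988 = 0.296604 mm (296.6 μm).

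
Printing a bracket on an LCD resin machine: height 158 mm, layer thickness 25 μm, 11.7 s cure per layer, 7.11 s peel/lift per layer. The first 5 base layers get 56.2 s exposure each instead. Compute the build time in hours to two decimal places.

33.08 hours

Number of layers: 158 / 0.025 → 6320 (rounded up).
Base layers = 5 × (56.2 + 7.11) = 316.55 s.
Remaining layers: 6315 × (11.7 + 7.11) → 118785.15 s.
Total = 316.55 + 118785.15 = 119101.7 s = 33.08 hours.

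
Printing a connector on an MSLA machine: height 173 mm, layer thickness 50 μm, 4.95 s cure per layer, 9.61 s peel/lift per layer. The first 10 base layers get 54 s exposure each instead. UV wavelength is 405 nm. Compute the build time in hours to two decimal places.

14.13 hours

Number of layers: 173 / 0.05 → 3460 (rounded up).
Burn-in layers = 10 × (54 + 9.61) = 636.1 s.
Remaining layers = 3450 × (4.95 + 9.61), so 50232 s.
Total = 636.1 + 50232 = 50868.1 s = 14.13 hours.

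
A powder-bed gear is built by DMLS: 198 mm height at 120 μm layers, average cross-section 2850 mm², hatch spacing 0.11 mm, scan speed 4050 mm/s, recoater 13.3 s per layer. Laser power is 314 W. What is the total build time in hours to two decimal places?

Layers = ⌈198/0.12⌉ = 1650.
Per-layer scan distance: 2850 / 0.11 → 25909.1 mm.
Scan time per layer = 25909.1 / 4050 = 6.3973 s.
Time per layer: 6.3973 + 13.3 → 19.6973 s.
Build time = 1650 × 19.6973 = 32500.545 s = 9.03 hours.

9.03 hours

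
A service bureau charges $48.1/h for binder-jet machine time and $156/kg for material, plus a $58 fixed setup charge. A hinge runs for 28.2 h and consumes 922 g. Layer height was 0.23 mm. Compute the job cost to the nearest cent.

$1558.25

Time charge = 48.1 × 28.2, so $1356.42.
Material cost = 156 × 922/1000, so $143.832.
Adding setup: 1356.42 + 143.832 + 58 → 1558.252 ≈ $1558.25.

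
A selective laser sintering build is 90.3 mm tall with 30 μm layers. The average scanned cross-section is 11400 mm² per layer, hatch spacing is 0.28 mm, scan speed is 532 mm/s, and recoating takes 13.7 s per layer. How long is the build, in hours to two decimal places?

Layer count = ceil(90.3 / 0.03) = 3010.
Scan path per layer = 11400 / 0.28, so 40714.3 mm.
Per-layer scan time = 40714.3 / 532 = 76.5306 s.
Time per layer: 76.5306 + 13.7 → 90.2306 s.
3010 layers × 90.2306 s/layer = 271594.106 s, i.e. 75.44 hours.

75.44 hours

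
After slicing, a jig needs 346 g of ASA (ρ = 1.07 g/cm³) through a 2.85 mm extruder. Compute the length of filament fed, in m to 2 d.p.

Volume = 346 g / 1.07 g·cm⁻³ = 323.3645 cm³ = 323364.5 mm³.
Cross-section of 2.85 mm filament: π·(2.85/2)² = 6.3794 mm².
L = V/A = 323364.5/6.3794 = 50688.86 mm → 50.69 m.

50.69 m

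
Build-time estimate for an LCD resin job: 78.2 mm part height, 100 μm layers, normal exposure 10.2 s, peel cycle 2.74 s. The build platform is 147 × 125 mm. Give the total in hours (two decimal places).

2.81 hours

Layers = ⌈78.2/0.1⌉ = 782.
Per-layer time: 10.2 + 2.74 → 12.94 s.
Total = 782 × 12.94 = 10119.08 s = 2.81 hours.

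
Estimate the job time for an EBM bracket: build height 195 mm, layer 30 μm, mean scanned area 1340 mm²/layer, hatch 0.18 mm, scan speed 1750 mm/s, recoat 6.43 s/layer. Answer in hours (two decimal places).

Layers = ⌈195/0.03⌉ = 6500.
Per-layer scan distance = 1340 / 0.18 = 7444.4 mm.
Beam time per layer = 7444.4 / 1750 = 4.2539 s.
Per-layer time: 4.2539 + 6.43 → 10.6839 s.
Build time = 6500 × 10.6839 = 69445.35 s = 19.29 hours.

19.29 hours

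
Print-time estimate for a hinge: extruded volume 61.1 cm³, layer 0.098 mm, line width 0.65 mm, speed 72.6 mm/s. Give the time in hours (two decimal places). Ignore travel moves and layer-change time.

3.67 hours

Bead cross-section = 0.098 × 0.65 = 0.0637 mm².
Path length: 61100 mm³ / 0.0637 mm² → 959183.7 mm.
Print-move time = 959183.7 / 72.6 = 13211.9 s.
Converting: 13211.9 s = 3.67 hours.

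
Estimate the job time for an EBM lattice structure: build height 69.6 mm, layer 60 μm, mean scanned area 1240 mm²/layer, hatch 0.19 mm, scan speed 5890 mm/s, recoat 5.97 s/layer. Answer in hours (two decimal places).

Layers = ⌈69.6/0.06⌉ = 1160.
Per-layer scan distance: 1240 / 0.19 → 6526.3 mm.
Beam time per layer: 6526.3 / 5890 → 1.108 s.
Per-layer time: 1.108 + 5.97 → 7.078 s.
Total: 1160 × 7.078 s = 8210.48 s → 2.28 hours.

2.28 hours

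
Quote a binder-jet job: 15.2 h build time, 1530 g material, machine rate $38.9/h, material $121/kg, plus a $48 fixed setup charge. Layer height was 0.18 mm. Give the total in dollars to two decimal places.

$824.41

Machine cost = 38.9 × 15.2, so $591.28.
Material cost: 121 × 1530/1000 → $185.13.
Adding setup: 591.28 + 185.13 + 48 → $824.41.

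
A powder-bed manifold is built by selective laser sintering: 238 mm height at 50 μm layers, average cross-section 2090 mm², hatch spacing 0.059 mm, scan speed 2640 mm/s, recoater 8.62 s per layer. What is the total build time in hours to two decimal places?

Layers = ⌈238/0.05⌉ = 4760.
Per-layer scan distance = 2090 / 0.059 = 35423.7 mm.
Laser time per layer: 35423.7 / 2640 → 13.4181 s.
Time per layer = 13.4181 + 8.62 = 22.0381 s.
Total: 4760 × 22.0381 s = 104901.356 s → 29.14 hours.

29.14 hours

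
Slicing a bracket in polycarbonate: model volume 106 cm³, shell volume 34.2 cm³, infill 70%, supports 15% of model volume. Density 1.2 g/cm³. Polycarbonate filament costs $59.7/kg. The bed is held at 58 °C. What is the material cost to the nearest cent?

$7.19

Infill region = 106 − 34.2, so 71.8 cm³.
Deposited infill = 0.70 × 71.8 = 50.26 cm³.
Support: 0.15 × 106 → 15.9 cm³.
Deposited volume = 34.2 + 50.26 + 15.9 = 100.36 cm³.
Mass: 100.36 × 1.2 → 120.432 g.
Cost = 120.432 g / 1000 × $59.7/kg = $7.19.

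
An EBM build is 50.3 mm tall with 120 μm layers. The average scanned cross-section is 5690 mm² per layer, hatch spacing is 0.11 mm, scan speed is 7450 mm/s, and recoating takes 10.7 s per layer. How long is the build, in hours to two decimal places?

Layers = ⌈50.3/0.12⌉ = 420.
Hatch length per layer = 5690 / 0.11 = 51727.3 mm.
Scan time per layer: 51727.3 / 7450 → 6.9433 s.
Layer cycle: 6.9433 + 10.7 → 17.6433 s.
420 layers × 17.6433 s/layer = 7410.186 s, i.e. 2.06 hours.

2.06 hours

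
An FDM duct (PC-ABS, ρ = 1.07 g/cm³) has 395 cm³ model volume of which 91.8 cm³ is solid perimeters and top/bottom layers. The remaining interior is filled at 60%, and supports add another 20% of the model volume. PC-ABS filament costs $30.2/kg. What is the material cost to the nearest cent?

Interior volume = 395 − 91.8 = 303.2 cm³.
Infill deposited = 0.60 × 303.2 = 181.92 cm³.
Support = 0.20 × 395 = 79 cm³.
Deposited volume = 91.8 + 181.92 + 79 = 352.72 cm³.
Mass = 352.72 × 1.07, so 377.4104 g.
Cost = 377.4104 g / 1000 × $30.2/kg = $11.40.

$11.40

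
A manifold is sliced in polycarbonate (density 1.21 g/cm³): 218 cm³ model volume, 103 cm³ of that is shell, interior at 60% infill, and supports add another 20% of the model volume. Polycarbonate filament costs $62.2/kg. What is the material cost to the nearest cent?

$16.23

Interior volume: 218 − 103 → 115 cm³.
Infill deposited: 0.60 × 115 → 69 cm³.
Support = 0.20 × 218, so 43.6 cm³.
Total printed volume: 103 + 69 + 43.6 → 215.6 cm³.
Mass = 215.6 × 1.21 = 260.876 g.
At $62.2/kg: 260.876/1000 × 62.2 = $16.23.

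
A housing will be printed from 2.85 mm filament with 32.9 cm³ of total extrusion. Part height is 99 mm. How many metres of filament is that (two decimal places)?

A = π r² = π × 1.425² = 6.3794 mm².
L = 32900 mm³ / 6.3794 mm² = 5157.22 mm, i.e. 5.16 m.

5.16 m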